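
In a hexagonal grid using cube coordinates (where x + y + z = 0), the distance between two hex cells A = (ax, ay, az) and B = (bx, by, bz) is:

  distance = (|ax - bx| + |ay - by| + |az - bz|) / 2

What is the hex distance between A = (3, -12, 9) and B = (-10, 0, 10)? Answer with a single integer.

Answer: 13

Derivation:
|ax - bx| = |3 - (-10)| = 13
|ay - by| = |-12 - 0| = 12
|az - bz| = |9 - 10| = 1
distance = (13 + 12 + 1) / 2 = 26 / 2 = 13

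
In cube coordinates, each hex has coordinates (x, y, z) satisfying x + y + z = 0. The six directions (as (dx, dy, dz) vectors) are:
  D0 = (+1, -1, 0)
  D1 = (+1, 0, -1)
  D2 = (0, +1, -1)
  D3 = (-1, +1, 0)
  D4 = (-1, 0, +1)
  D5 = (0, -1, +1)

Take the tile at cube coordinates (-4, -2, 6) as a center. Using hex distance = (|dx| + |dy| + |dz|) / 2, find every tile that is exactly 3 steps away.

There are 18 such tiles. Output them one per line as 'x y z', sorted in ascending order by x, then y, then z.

Walk ring at distance 3 from (-4, -2, 6):
Start at center + D4*3 = (-7, -2, 9)
  hex 0: (-7, -2, 9)
  hex 1: (-6, -3, 9)
  hex 2: (-5, -4, 9)
  hex 3: (-4, -5, 9)
  hex 4: (-3, -5, 8)
  hex 5: (-2, -5, 7)
  hex 6: (-1, -5, 6)
  hex 7: (-1, -4, 5)
  hex 8: (-1, -3, 4)
  hex 9: (-1, -2, 3)
  hex 10: (-2, -1, 3)
  hex 11: (-3, 0, 3)
  hex 12: (-4, 1, 3)
  hex 13: (-5, 1, 4)
  hex 14: (-6, 1, 5)
  hex 15: (-7, 1, 6)
  hex 16: (-7, 0, 7)
  hex 17: (-7, -1, 8)
Sorted: 18 hexes.

Answer: -7 -2 9
-7 -1 8
-7 0 7
-7 1 6
-6 -3 9
-6 1 5
-5 -4 9
-5 1 4
-4 -5 9
-4 1 3
-3 -5 8
-3 0 3
-2 -5 7
-2 -1 3
-1 -5 6
-1 -4 5
-1 -3 4
-1 -2 3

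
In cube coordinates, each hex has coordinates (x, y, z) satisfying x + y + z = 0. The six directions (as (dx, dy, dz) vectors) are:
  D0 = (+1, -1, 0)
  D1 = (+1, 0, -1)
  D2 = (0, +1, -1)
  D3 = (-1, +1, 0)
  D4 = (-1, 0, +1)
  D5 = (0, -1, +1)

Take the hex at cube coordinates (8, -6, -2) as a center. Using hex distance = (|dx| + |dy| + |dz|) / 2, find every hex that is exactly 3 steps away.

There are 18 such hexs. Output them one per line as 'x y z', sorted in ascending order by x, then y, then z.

Walk ring at distance 3 from (8, -6, -2):
Start at center + D4*3 = (5, -6, 1)
  hex 0: (5, -6, 1)
  hex 1: (6, -7, 1)
  hex 2: (7, -8, 1)
  hex 3: (8, -9, 1)
  hex 4: (9, -9, 0)
  hex 5: (10, -9, -1)
  hex 6: (11, -9, -2)
  hex 7: (11, -8, -3)
  hex 8: (11, -7, -4)
  hex 9: (11, -6, -5)
  hex 10: (10, -5, -5)
  hex 11: (9, -4, -5)
  hex 12: (8, -3, -5)
  hex 13: (7, -3, -4)
  hex 14: (6, -3, -3)
  hex 15: (5, -3, -2)
  hex 16: (5, -4, -1)
  hex 17: (5, -5, 0)
Sorted: 18 hexes.

Answer: 5 -6 1
5 -5 0
5 -4 -1
5 -3 -2
6 -7 1
6 -3 -3
7 -8 1
7 -3 -4
8 -9 1
8 -3 -5
9 -9 0
9 -4 -5
10 -9 -1
10 -5 -5
11 -9 -2
11 -8 -3
11 -7 -4
11 -6 -5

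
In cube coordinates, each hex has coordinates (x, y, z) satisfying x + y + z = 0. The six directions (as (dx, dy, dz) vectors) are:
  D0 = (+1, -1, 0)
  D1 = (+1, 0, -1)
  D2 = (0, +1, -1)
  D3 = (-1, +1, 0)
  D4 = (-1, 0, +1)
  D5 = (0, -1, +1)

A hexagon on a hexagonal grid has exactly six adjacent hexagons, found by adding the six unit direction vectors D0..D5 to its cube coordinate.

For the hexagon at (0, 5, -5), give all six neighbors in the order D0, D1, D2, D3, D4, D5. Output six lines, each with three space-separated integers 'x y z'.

Center: (0, 5, -5). Add each direction:
  D0: (0, 5, -5) + (1, -1, 0) = (1, 4, -5)
  D1: (0, 5, -5) + (1, 0, -1) = (1, 5, -6)
  D2: (0, 5, -5) + (0, 1, -1) = (0, 6, -6)
  D3: (0, 5, -5) + (-1, 1, 0) = (-1, 6, -5)
  D4: (0, 5, -5) + (-1, 0, 1) = (-1, 5, -4)
  D5: (0, 5, -5) + (0, -1, 1) = (0, 4, -4)

Answer: 1 4 -5
1 5 -6
0 6 -6
-1 6 -5
-1 5 -4
0 4 -4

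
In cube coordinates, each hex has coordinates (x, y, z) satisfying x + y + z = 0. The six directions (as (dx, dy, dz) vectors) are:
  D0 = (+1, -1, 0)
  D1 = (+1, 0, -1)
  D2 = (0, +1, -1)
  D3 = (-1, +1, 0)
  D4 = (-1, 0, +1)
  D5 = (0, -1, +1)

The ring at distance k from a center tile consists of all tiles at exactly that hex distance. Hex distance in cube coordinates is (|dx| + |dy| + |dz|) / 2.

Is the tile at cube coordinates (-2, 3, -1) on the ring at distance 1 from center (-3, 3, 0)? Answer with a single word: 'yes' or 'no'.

|px - cx| = |-2 - (-3)| = 1
|py - cy| = |3 - 3| = 0
|pz - cz| = |-1 - 0| = 1
distance = (1+0+1)/2 = 2/2 = 1
radius = 1; distance == radius -> yes

Answer: yes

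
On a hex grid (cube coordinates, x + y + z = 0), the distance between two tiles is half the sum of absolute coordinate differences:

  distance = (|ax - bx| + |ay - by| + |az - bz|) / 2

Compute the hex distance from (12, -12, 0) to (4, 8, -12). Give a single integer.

Answer: 20

Derivation:
|ax - bx| = |12 - 4| = 8
|ay - by| = |-12 - 8| = 20
|az - bz| = |0 - (-12)| = 12
distance = (8 + 20 + 12) / 2 = 40 / 2 = 20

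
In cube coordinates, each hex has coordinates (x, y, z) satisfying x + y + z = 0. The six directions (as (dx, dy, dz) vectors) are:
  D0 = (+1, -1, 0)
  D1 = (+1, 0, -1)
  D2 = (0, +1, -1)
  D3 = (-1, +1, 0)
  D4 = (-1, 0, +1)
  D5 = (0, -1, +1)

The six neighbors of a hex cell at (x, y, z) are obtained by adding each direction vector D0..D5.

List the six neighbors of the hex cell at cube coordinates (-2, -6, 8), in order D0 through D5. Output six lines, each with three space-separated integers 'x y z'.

Center: (-2, -6, 8). Add each direction:
  D0: (-2, -6, 8) + (1, -1, 0) = (-1, -7, 8)
  D1: (-2, -6, 8) + (1, 0, -1) = (-1, -6, 7)
  D2: (-2, -6, 8) + (0, 1, -1) = (-2, -5, 7)
  D3: (-2, -6, 8) + (-1, 1, 0) = (-3, -5, 8)
  D4: (-2, -6, 8) + (-1, 0, 1) = (-3, -6, 9)
  D5: (-2, -6, 8) + (0, -1, 1) = (-2, -7, 9)

Answer: -1 -7 8
-1 -6 7
-2 -5 7
-3 -5 8
-3 -6 9
-2 -7 9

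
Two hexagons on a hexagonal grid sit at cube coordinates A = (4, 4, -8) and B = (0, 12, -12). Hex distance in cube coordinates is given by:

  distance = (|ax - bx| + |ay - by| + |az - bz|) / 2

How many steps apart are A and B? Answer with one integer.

Answer: 8

Derivation:
|ax - bx| = |4 - 0| = 4
|ay - by| = |4 - 12| = 8
|az - bz| = |-8 - (-12)| = 4
distance = (4 + 8 + 4) / 2 = 16 / 2 = 8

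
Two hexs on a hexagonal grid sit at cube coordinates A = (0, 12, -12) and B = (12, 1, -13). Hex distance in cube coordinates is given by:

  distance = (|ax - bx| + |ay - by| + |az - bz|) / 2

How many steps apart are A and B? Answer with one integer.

|ax - bx| = |0 - 12| = 12
|ay - by| = |12 - 1| = 11
|az - bz| = |-12 - (-13)| = 1
distance = (12 + 11 + 1) / 2 = 24 / 2 = 12

Answer: 12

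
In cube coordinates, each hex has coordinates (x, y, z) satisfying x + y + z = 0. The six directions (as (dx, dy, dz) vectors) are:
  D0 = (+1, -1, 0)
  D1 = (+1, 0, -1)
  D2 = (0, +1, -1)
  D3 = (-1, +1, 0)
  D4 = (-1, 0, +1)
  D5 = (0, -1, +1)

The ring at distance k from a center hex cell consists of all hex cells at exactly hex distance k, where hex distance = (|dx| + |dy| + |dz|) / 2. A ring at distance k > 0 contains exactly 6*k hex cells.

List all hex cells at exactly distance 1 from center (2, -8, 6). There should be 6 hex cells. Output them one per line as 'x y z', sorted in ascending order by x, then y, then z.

Answer: 1 -8 7
1 -7 6
2 -9 7
2 -7 5
3 -9 6
3 -8 5

Derivation:
Walk ring at distance 1 from (2, -8, 6):
Start at center + D4*1 = (1, -8, 7)
  hex 0: (1, -8, 7)
  hex 1: (2, -9, 7)
  hex 2: (3, -9, 6)
  hex 3: (3, -8, 5)
  hex 4: (2, -7, 5)
  hex 5: (1, -7, 6)
Sorted: 6 hexes.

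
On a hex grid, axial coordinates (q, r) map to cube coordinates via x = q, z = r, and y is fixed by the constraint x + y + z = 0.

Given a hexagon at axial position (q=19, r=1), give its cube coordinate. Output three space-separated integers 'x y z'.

Answer: 19 -20 1

Derivation:
x = q = 19
z = r = 1
y = -x - z = -(19) - (1) = -20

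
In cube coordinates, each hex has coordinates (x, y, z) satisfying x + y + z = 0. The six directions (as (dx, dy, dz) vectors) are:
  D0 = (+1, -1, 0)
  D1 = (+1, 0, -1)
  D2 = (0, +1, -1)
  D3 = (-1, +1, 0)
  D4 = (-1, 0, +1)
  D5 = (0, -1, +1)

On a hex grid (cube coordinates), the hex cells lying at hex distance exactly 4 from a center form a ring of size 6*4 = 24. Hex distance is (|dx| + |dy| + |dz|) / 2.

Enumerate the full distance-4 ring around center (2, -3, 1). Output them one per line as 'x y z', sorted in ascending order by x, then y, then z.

Answer: -2 -3 5
-2 -2 4
-2 -1 3
-2 0 2
-2 1 1
-1 -4 5
-1 1 0
0 -5 5
0 1 -1
1 -6 5
1 1 -2
2 -7 5
2 1 -3
3 -7 4
3 0 -3
4 -7 3
4 -1 -3
5 -7 2
5 -2 -3
6 -7 1
6 -6 0
6 -5 -1
6 -4 -2
6 -3 -3

Derivation:
Walk ring at distance 4 from (2, -3, 1):
Start at center + D4*4 = (-2, -3, 5)
  hex 0: (-2, -3, 5)
  hex 1: (-1, -4, 5)
  hex 2: (0, -5, 5)
  hex 3: (1, -6, 5)
  hex 4: (2, -7, 5)
  hex 5: (3, -7, 4)
  hex 6: (4, -7, 3)
  hex 7: (5, -7, 2)
  hex 8: (6, -7, 1)
  hex 9: (6, -6, 0)
  hex 10: (6, -5, -1)
  hex 11: (6, -4, -2)
  hex 12: (6, -3, -3)
  hex 13: (5, -2, -3)
  hex 14: (4, -1, -3)
  hex 15: (3, 0, -3)
  hex 16: (2, 1, -3)
  hex 17: (1, 1, -2)
  hex 18: (0, 1, -1)
  hex 19: (-1, 1, 0)
  hex 20: (-2, 1, 1)
  hex 21: (-2, 0, 2)
  hex 22: (-2, -1, 3)
  hex 23: (-2, -2, 4)
Sorted: 24 hexes.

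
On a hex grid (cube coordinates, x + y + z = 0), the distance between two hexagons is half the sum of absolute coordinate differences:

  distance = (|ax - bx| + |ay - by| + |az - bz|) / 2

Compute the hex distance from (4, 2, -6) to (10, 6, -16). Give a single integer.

|ax - bx| = |4 - 10| = 6
|ay - by| = |2 - 6| = 4
|az - bz| = |-6 - (-16)| = 10
distance = (6 + 4 + 10) / 2 = 20 / 2 = 10

Answer: 10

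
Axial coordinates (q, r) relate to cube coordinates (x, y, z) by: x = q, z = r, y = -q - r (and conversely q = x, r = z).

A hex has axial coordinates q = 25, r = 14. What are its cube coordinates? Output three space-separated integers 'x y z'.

x = q = 25
z = r = 14
y = -x - z = -(25) - (14) = -39

Answer: 25 -39 14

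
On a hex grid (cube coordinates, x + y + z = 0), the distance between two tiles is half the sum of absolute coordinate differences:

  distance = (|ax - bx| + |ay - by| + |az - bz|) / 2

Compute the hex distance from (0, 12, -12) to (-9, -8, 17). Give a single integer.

Answer: 29

Derivation:
|ax - bx| = |0 - (-9)| = 9
|ay - by| = |12 - (-8)| = 20
|az - bz| = |-12 - 17| = 29
distance = (9 + 20 + 29) / 2 = 58 / 2 = 29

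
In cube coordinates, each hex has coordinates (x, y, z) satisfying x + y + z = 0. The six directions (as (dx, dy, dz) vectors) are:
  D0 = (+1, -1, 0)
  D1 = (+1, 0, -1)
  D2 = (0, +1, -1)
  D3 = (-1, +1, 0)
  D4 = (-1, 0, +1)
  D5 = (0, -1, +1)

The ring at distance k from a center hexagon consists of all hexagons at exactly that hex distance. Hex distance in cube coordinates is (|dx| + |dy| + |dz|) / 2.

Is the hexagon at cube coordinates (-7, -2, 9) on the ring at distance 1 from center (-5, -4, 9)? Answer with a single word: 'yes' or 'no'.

|px - cx| = |-7 - (-5)| = 2
|py - cy| = |-2 - (-4)| = 2
|pz - cz| = |9 - 9| = 0
distance = (2+2+0)/2 = 4/2 = 2
radius = 1; distance != radius -> no

Answer: no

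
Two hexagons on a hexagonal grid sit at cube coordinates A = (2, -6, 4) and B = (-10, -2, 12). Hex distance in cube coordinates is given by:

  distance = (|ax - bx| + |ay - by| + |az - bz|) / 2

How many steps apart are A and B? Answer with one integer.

|ax - bx| = |2 - (-10)| = 12
|ay - by| = |-6 - (-2)| = 4
|az - bz| = |4 - 12| = 8
distance = (12 + 4 + 8) / 2 = 24 / 2 = 12

Answer: 12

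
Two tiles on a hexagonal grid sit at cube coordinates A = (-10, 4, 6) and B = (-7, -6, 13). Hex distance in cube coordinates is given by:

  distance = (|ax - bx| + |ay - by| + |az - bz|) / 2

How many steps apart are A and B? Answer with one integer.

|ax - bx| = |-10 - (-7)| = 3
|ay - by| = |4 - (-6)| = 10
|az - bz| = |6 - 13| = 7
distance = (3 + 10 + 7) / 2 = 20 / 2 = 10

Answer: 10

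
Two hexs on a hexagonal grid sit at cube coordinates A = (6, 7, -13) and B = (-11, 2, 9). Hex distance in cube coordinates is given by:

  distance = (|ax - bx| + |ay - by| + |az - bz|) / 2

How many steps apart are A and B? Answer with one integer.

Answer: 22

Derivation:
|ax - bx| = |6 - (-11)| = 17
|ay - by| = |7 - 2| = 5
|az - bz| = |-13 - 9| = 22
distance = (17 + 5 + 22) / 2 = 44 / 2 = 22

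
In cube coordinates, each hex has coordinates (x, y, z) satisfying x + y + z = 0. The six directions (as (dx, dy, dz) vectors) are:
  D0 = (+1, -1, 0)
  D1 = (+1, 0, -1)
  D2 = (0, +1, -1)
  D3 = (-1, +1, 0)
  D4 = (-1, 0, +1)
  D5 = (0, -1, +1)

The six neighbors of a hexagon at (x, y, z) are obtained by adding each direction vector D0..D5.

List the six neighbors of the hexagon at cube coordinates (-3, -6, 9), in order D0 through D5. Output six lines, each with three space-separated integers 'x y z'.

Center: (-3, -6, 9). Add each direction:
  D0: (-3, -6, 9) + (1, -1, 0) = (-2, -7, 9)
  D1: (-3, -6, 9) + (1, 0, -1) = (-2, -6, 8)
  D2: (-3, -6, 9) + (0, 1, -1) = (-3, -5, 8)
  D3: (-3, -6, 9) + (-1, 1, 0) = (-4, -5, 9)
  D4: (-3, -6, 9) + (-1, 0, 1) = (-4, -6, 10)
  D5: (-3, -6, 9) + (0, -1, 1) = (-3, -7, 10)

Answer: -2 -7 9
-2 -6 8
-3 -5 8
-4 -5 9
-4 -6 10
-3 -7 10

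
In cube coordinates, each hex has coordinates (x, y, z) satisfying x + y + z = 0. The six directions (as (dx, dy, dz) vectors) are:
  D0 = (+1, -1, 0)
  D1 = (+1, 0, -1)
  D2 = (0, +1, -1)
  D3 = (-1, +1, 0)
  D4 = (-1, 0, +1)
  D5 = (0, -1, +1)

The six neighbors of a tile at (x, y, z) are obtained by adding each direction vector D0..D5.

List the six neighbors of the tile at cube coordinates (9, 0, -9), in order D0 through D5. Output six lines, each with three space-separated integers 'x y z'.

Answer: 10 -1 -9
10 0 -10
9 1 -10
8 1 -9
8 0 -8
9 -1 -8

Derivation:
Center: (9, 0, -9). Add each direction:
  D0: (9, 0, -9) + (1, -1, 0) = (10, -1, -9)
  D1: (9, 0, -9) + (1, 0, -1) = (10, 0, -10)
  D2: (9, 0, -9) + (0, 1, -1) = (9, 1, -10)
  D3: (9, 0, -9) + (-1, 1, 0) = (8, 1, -9)
  D4: (9, 0, -9) + (-1, 0, 1) = (8, 0, -8)
  D5: (9, 0, -9) + (0, -1, 1) = (9, -1, -8)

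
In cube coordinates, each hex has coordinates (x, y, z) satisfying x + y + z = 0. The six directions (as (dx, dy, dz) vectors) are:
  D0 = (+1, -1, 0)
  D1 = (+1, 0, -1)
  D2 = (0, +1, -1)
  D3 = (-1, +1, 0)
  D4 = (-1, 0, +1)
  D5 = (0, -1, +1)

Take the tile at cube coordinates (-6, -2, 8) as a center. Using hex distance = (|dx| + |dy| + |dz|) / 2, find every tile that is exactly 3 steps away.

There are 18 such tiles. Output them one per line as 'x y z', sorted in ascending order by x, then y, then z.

Walk ring at distance 3 from (-6, -2, 8):
Start at center + D4*3 = (-9, -2, 11)
  hex 0: (-9, -2, 11)
  hex 1: (-8, -3, 11)
  hex 2: (-7, -4, 11)
  hex 3: (-6, -5, 11)
  hex 4: (-5, -5, 10)
  hex 5: (-4, -5, 9)
  hex 6: (-3, -5, 8)
  hex 7: (-3, -4, 7)
  hex 8: (-3, -3, 6)
  hex 9: (-3, -2, 5)
  hex 10: (-4, -1, 5)
  hex 11: (-5, 0, 5)
  hex 12: (-6, 1, 5)
  hex 13: (-7, 1, 6)
  hex 14: (-8, 1, 7)
  hex 15: (-9, 1, 8)
  hex 16: (-9, 0, 9)
  hex 17: (-9, -1, 10)
Sorted: 18 hexes.

Answer: -9 -2 11
-9 -1 10
-9 0 9
-9 1 8
-8 -3 11
-8 1 7
-7 -4 11
-7 1 6
-6 -5 11
-6 1 5
-5 -5 10
-5 0 5
-4 -5 9
-4 -1 5
-3 -5 8
-3 -4 7
-3 -3 6
-3 -2 5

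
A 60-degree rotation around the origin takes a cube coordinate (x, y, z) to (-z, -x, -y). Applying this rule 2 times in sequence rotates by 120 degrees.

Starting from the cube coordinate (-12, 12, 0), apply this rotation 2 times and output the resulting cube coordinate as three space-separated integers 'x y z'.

Start: (-12, 12, 0)
Step 1: (-12, 12, 0) -> (-(0), -(-12), -(12)) = (0, 12, -12)
Step 2: (0, 12, -12) -> (-(-12), -(0), -(12)) = (12, 0, -12)

Answer: 12 0 -12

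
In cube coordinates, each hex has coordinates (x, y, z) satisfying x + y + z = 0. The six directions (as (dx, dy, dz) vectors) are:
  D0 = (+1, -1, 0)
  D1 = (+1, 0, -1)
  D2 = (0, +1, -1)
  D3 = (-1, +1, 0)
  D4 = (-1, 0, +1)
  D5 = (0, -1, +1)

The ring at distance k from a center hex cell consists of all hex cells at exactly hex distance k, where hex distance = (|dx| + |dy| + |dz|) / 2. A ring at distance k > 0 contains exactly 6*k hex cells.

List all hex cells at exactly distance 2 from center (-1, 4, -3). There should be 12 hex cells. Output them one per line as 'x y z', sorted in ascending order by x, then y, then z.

Answer: -3 4 -1
-3 5 -2
-3 6 -3
-2 3 -1
-2 6 -4
-1 2 -1
-1 6 -5
0 2 -2
0 5 -5
1 2 -3
1 3 -4
1 4 -5

Derivation:
Walk ring at distance 2 from (-1, 4, -3):
Start at center + D4*2 = (-3, 4, -1)
  hex 0: (-3, 4, -1)
  hex 1: (-2, 3, -1)
  hex 2: (-1, 2, -1)
  hex 3: (0, 2, -2)
  hex 4: (1, 2, -3)
  hex 5: (1, 3, -4)
  hex 6: (1, 4, -5)
  hex 7: (0, 5, -5)
  hex 8: (-1, 6, -5)
  hex 9: (-2, 6, -4)
  hex 10: (-3, 6, -3)
  hex 11: (-3, 5, -2)
Sorted: 12 hexes.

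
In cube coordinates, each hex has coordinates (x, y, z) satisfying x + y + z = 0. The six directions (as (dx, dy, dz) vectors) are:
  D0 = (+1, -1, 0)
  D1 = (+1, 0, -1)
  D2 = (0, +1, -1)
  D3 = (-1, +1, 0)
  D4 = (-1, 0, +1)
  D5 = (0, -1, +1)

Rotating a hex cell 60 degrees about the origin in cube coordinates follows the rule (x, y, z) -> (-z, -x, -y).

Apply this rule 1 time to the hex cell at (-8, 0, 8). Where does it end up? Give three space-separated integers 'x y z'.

Answer: -8 8 0

Derivation:
Start: (-8, 0, 8)
Step 1: (-8, 0, 8) -> (-(8), -(-8), -(0)) = (-8, 8, 0)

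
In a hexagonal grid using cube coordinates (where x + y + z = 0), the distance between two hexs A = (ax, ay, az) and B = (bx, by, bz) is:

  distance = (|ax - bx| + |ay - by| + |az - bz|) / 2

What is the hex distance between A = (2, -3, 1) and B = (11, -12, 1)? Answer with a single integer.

|ax - bx| = |2 - 11| = 9
|ay - by| = |-3 - (-12)| = 9
|az - bz| = |1 - 1| = 0
distance = (9 + 9 + 0) / 2 = 18 / 2 = 9

Answer: 9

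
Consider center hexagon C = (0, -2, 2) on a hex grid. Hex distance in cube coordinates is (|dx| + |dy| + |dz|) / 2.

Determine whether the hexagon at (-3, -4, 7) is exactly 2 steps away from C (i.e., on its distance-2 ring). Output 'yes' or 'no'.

|px - cx| = |-3 - 0| = 3
|py - cy| = |-4 - (-2)| = 2
|pz - cz| = |7 - 2| = 5
distance = (3+2+5)/2 = 10/2 = 5
radius = 2; distance != radius -> no

Answer: no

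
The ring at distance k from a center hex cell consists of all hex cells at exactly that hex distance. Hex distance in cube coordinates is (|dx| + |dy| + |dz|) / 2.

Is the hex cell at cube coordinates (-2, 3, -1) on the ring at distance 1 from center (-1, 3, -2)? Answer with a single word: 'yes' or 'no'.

|px - cx| = |-2 - (-1)| = 1
|py - cy| = |3 - 3| = 0
|pz - cz| = |-1 - (-2)| = 1
distance = (1+0+1)/2 = 2/2 = 1
radius = 1; distance == radius -> yes

Answer: yes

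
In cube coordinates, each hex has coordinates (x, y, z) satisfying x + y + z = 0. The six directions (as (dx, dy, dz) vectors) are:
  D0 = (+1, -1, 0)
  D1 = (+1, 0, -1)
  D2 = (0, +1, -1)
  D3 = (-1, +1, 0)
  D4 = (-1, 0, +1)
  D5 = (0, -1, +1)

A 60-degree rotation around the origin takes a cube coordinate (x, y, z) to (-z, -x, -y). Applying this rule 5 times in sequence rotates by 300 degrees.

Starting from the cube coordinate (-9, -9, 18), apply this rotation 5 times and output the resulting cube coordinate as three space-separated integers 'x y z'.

Start: (-9, -9, 18)
Step 1: (-9, -9, 18) -> (-(18), -(-9), -(-9)) = (-18, 9, 9)
Step 2: (-18, 9, 9) -> (-(9), -(-18), -(9)) = (-9, 18, -9)
Step 3: (-9, 18, -9) -> (-(-9), -(-9), -(18)) = (9, 9, -18)
Step 4: (9, 9, -18) -> (-(-18), -(9), -(9)) = (18, -9, -9)
Step 5: (18, -9, -9) -> (-(-9), -(18), -(-9)) = (9, -18, 9)

Answer: 9 -18 9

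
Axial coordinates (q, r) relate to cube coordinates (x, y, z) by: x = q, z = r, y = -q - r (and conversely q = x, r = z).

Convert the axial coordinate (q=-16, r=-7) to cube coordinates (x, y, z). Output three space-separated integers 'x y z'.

x = q = -16
z = r = -7
y = -x - z = -(-16) - (-7) = 23

Answer: -16 23 -7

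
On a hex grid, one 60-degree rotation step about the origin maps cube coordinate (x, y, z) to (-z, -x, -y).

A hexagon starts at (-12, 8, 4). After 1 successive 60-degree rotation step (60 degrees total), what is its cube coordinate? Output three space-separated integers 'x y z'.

Answer: -4 12 -8

Derivation:
Start: (-12, 8, 4)
Step 1: (-12, 8, 4) -> (-(4), -(-12), -(8)) = (-4, 12, -8)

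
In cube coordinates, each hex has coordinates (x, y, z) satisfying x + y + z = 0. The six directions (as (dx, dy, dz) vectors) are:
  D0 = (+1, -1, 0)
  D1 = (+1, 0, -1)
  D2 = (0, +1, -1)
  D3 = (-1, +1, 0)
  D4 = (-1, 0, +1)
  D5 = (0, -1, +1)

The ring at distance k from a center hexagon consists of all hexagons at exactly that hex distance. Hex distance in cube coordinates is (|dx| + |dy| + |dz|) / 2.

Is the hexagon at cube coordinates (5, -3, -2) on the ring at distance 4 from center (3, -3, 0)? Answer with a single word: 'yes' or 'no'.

Answer: no

Derivation:
|px - cx| = |5 - 3| = 2
|py - cy| = |-3 - (-3)| = 0
|pz - cz| = |-2 - 0| = 2
distance = (2+0+2)/2 = 4/2 = 2
radius = 4; distance != radius -> no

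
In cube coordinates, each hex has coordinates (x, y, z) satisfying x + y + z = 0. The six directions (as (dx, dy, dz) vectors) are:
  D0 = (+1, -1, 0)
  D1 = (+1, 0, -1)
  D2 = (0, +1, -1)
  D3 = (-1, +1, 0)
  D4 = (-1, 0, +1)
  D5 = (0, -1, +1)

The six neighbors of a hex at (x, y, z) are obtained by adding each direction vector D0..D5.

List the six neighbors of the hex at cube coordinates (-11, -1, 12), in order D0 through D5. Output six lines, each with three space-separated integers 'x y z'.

Answer: -10 -2 12
-10 -1 11
-11 0 11
-12 0 12
-12 -1 13
-11 -2 13

Derivation:
Center: (-11, -1, 12). Add each direction:
  D0: (-11, -1, 12) + (1, -1, 0) = (-10, -2, 12)
  D1: (-11, -1, 12) + (1, 0, -1) = (-10, -1, 11)
  D2: (-11, -1, 12) + (0, 1, -1) = (-11, 0, 11)
  D3: (-11, -1, 12) + (-1, 1, 0) = (-12, 0, 12)
  D4: (-11, -1, 12) + (-1, 0, 1) = (-12, -1, 13)
  D5: (-11, -1, 12) + (0, -1, 1) = (-11, -2, 13)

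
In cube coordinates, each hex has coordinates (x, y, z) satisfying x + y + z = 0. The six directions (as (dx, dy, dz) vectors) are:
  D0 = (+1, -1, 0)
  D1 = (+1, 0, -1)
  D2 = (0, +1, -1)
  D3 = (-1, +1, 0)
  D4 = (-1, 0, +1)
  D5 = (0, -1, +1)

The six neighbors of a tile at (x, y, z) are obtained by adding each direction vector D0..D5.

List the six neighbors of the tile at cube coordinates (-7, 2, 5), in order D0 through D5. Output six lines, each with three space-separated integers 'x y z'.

Answer: -6 1 5
-6 2 4
-7 3 4
-8 3 5
-8 2 6
-7 1 6

Derivation:
Center: (-7, 2, 5). Add each direction:
  D0: (-7, 2, 5) + (1, -1, 0) = (-6, 1, 5)
  D1: (-7, 2, 5) + (1, 0, -1) = (-6, 2, 4)
  D2: (-7, 2, 5) + (0, 1, -1) = (-7, 3, 4)
  D3: (-7, 2, 5) + (-1, 1, 0) = (-8, 3, 5)
  D4: (-7, 2, 5) + (-1, 0, 1) = (-8, 2, 6)
  D5: (-7, 2, 5) + (0, -1, 1) = (-7, 1, 6)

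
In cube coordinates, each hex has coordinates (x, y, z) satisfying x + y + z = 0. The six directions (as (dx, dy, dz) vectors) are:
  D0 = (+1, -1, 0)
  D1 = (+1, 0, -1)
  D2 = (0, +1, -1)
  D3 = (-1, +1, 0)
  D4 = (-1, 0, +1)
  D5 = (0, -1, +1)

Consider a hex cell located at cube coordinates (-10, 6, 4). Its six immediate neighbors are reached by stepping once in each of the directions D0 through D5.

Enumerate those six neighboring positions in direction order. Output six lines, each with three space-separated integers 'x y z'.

Answer: -9 5 4
-9 6 3
-10 7 3
-11 7 4
-11 6 5
-10 5 5

Derivation:
Center: (-10, 6, 4). Add each direction:
  D0: (-10, 6, 4) + (1, -1, 0) = (-9, 5, 4)
  D1: (-10, 6, 4) + (1, 0, -1) = (-9, 6, 3)
  D2: (-10, 6, 4) + (0, 1, -1) = (-10, 7, 3)
  D3: (-10, 6, 4) + (-1, 1, 0) = (-11, 7, 4)
  D4: (-10, 6, 4) + (-1, 0, 1) = (-11, 6, 5)
  D5: (-10, 6, 4) + (0, -1, 1) = (-10, 5, 5)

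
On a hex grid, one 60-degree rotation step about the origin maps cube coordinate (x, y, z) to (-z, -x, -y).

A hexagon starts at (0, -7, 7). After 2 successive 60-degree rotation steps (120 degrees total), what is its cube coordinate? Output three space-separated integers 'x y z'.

Answer: -7 7 0

Derivation:
Start: (0, -7, 7)
Step 1: (0, -7, 7) -> (-(7), -(0), -(-7)) = (-7, 0, 7)
Step 2: (-7, 0, 7) -> (-(7), -(-7), -(0)) = (-7, 7, 0)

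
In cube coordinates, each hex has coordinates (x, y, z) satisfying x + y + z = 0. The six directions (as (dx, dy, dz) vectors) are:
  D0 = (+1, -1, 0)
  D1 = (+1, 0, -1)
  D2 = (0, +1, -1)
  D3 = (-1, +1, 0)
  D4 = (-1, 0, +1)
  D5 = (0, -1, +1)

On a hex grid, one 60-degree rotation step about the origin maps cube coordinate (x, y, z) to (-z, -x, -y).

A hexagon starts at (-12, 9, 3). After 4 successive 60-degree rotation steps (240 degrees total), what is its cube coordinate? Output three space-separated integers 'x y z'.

Answer: 3 -12 9

Derivation:
Start: (-12, 9, 3)
Step 1: (-12, 9, 3) -> (-(3), -(-12), -(9)) = (-3, 12, -9)
Step 2: (-3, 12, -9) -> (-(-9), -(-3), -(12)) = (9, 3, -12)
Step 3: (9, 3, -12) -> (-(-12), -(9), -(3)) = (12, -9, -3)
Step 4: (12, -9, -3) -> (-(-3), -(12), -(-9)) = (3, -12, 9)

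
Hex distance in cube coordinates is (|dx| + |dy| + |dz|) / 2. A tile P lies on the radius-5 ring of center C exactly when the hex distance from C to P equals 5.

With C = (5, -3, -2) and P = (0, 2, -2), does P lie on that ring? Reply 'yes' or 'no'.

|px - cx| = |0 - 5| = 5
|py - cy| = |2 - (-3)| = 5
|pz - cz| = |-2 - (-2)| = 0
distance = (5+5+0)/2 = 10/2 = 5
radius = 5; distance == radius -> yes

Answer: yes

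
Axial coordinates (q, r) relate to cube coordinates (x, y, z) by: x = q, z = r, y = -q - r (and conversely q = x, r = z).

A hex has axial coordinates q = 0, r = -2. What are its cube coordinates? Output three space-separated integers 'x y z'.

x = q = 0
z = r = -2
y = -x - z = -(0) - (-2) = 2

Answer: 0 2 -2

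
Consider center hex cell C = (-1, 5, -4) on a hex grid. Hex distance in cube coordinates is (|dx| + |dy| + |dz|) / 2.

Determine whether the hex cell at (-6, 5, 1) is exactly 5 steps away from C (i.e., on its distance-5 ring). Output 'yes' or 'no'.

Answer: yes

Derivation:
|px - cx| = |-6 - (-1)| = 5
|py - cy| = |5 - 5| = 0
|pz - cz| = |1 - (-4)| = 5
distance = (5+0+5)/2 = 10/2 = 5
radius = 5; distance == radius -> yes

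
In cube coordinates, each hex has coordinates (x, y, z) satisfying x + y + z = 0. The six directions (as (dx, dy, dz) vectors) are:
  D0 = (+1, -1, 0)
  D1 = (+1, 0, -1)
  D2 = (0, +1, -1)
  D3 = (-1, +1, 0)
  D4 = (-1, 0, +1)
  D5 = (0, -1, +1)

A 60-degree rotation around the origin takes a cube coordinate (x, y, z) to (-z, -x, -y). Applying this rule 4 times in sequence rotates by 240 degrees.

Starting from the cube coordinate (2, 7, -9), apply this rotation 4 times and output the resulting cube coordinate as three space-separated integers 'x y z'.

Answer: -9 2 7

Derivation:
Start: (2, 7, -9)
Step 1: (2, 7, -9) -> (-(-9), -(2), -(7)) = (9, -2, -7)
Step 2: (9, -2, -7) -> (-(-7), -(9), -(-2)) = (7, -9, 2)
Step 3: (7, -9, 2) -> (-(2), -(7), -(-9)) = (-2, -7, 9)
Step 4: (-2, -7, 9) -> (-(9), -(-2), -(-7)) = (-9, 2, 7)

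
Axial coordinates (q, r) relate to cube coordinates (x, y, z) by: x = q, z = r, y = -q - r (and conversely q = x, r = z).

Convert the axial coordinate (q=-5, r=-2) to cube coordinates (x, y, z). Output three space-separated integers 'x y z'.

Answer: -5 7 -2

Derivation:
x = q = -5
z = r = -2
y = -x - z = -(-5) - (-2) = 7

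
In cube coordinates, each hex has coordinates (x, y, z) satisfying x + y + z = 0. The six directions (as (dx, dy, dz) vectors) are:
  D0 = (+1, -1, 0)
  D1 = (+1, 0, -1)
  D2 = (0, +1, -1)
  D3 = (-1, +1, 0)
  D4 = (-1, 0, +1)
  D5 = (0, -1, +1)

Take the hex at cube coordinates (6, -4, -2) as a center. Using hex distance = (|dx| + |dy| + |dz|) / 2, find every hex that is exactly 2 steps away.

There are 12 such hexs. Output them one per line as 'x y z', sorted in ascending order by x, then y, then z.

Answer: 4 -4 0
4 -3 -1
4 -2 -2
5 -5 0
5 -2 -3
6 -6 0
6 -2 -4
7 -6 -1
7 -3 -4
8 -6 -2
8 -5 -3
8 -4 -4

Derivation:
Walk ring at distance 2 from (6, -4, -2):
Start at center + D4*2 = (4, -4, 0)
  hex 0: (4, -4, 0)
  hex 1: (5, -5, 0)
  hex 2: (6, -6, 0)
  hex 3: (7, -6, -1)
  hex 4: (8, -6, -2)
  hex 5: (8, -5, -3)
  hex 6: (8, -4, -4)
  hex 7: (7, -3, -4)
  hex 8: (6, -2, -4)
  hex 9: (5, -2, -3)
  hex 10: (4, -2, -2)
  hex 11: (4, -3, -1)
Sorted: 12 hexes.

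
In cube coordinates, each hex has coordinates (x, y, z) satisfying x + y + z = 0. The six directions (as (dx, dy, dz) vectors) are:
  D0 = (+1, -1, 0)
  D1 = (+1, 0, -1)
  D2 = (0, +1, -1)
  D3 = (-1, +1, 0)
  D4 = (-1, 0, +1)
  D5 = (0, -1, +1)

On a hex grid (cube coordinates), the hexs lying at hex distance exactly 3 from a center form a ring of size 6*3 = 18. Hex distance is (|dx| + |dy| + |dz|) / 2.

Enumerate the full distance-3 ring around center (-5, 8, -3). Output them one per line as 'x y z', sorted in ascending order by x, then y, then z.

Walk ring at distance 3 from (-5, 8, -3):
Start at center + D4*3 = (-8, 8, 0)
  hex 0: (-8, 8, 0)
  hex 1: (-7, 7, 0)
  hex 2: (-6, 6, 0)
  hex 3: (-5, 5, 0)
  hex 4: (-4, 5, -1)
  hex 5: (-3, 5, -2)
  hex 6: (-2, 5, -3)
  hex 7: (-2, 6, -4)
  hex 8: (-2, 7, -5)
  hex 9: (-2, 8, -6)
  hex 10: (-3, 9, -6)
  hex 11: (-4, 10, -6)
  hex 12: (-5, 11, -6)
  hex 13: (-6, 11, -5)
  hex 14: (-7, 11, -4)
  hex 15: (-8, 11, -3)
  hex 16: (-8, 10, -2)
  hex 17: (-8, 9, -1)
Sorted: 18 hexes.

Answer: -8 8 0
-8 9 -1
-8 10 -2
-8 11 -3
-7 7 0
-7 11 -4
-6 6 0
-6 11 -5
-5 5 0
-5 11 -6
-4 5 -1
-4 10 -6
-3 5 -2
-3 9 -6
-2 5 -3
-2 6 -4
-2 7 -5
-2 8 -6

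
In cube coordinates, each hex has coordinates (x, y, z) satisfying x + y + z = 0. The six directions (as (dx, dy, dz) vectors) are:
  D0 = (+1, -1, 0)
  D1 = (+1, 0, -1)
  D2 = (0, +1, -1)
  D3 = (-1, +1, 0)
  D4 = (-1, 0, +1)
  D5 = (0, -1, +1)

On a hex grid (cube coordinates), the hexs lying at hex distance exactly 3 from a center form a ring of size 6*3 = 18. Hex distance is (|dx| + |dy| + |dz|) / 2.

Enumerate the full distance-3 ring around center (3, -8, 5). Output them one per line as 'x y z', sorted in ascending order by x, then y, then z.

Answer: 0 -8 8
0 -7 7
0 -6 6
0 -5 5
1 -9 8
1 -5 4
2 -10 8
2 -5 3
3 -11 8
3 -5 2
4 -11 7
4 -6 2
5 -11 6
5 -7 2
6 -11 5
6 -10 4
6 -9 3
6 -8 2

Derivation:
Walk ring at distance 3 from (3, -8, 5):
Start at center + D4*3 = (0, -8, 8)
  hex 0: (0, -8, 8)
  hex 1: (1, -9, 8)
  hex 2: (2, -10, 8)
  hex 3: (3, -11, 8)
  hex 4: (4, -11, 7)
  hex 5: (5, -11, 6)
  hex 6: (6, -11, 5)
  hex 7: (6, -10, 4)
  hex 8: (6, -9, 3)
  hex 9: (6, -8, 2)
  hex 10: (5, -7, 2)
  hex 11: (4, -6, 2)
  hex 12: (3, -5, 2)
  hex 13: (2, -5, 3)
  hex 14: (1, -5, 4)
  hex 15: (0, -5, 5)
  hex 16: (0, -6, 6)
  hex 17: (0, -7, 7)
Sorted: 18 hexes.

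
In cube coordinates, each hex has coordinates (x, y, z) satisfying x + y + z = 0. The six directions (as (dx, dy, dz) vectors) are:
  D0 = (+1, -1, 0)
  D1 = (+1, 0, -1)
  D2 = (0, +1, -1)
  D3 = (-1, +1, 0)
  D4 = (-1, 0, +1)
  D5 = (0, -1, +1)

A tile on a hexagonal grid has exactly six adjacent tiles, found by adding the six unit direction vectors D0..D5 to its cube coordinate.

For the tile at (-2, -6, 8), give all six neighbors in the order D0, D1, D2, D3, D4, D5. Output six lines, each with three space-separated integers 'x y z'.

Center: (-2, -6, 8). Add each direction:
  D0: (-2, -6, 8) + (1, -1, 0) = (-1, -7, 8)
  D1: (-2, -6, 8) + (1, 0, -1) = (-1, -6, 7)
  D2: (-2, -6, 8) + (0, 1, -1) = (-2, -5, 7)
  D3: (-2, -6, 8) + (-1, 1, 0) = (-3, -5, 8)
  D4: (-2, -6, 8) + (-1, 0, 1) = (-3, -6, 9)
  D5: (-2, -6, 8) + (0, -1, 1) = (-2, -7, 9)

Answer: -1 -7 8
-1 -6 7
-2 -5 7
-3 -5 8
-3 -6 9
-2 -7 9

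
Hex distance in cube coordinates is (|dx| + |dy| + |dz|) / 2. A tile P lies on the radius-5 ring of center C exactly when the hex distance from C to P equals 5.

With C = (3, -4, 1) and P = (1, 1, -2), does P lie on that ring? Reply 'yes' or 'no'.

|px - cx| = |1 - 3| = 2
|py - cy| = |1 - (-4)| = 5
|pz - cz| = |-2 - 1| = 3
distance = (2+5+3)/2 = 10/2 = 5
radius = 5; distance == radius -> yes

Answer: yes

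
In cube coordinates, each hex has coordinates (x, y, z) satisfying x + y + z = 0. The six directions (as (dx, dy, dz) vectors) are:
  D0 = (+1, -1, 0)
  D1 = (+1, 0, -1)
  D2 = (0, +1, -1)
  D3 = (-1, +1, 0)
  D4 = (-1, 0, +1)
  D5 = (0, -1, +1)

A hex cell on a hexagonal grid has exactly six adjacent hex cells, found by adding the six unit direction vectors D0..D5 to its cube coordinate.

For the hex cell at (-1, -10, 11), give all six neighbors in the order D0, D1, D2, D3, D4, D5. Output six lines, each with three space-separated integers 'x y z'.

Answer: 0 -11 11
0 -10 10
-1 -9 10
-2 -9 11
-2 -10 12
-1 -11 12

Derivation:
Center: (-1, -10, 11). Add each direction:
  D0: (-1, -10, 11) + (1, -1, 0) = (0, -11, 11)
  D1: (-1, -10, 11) + (1, 0, -1) = (0, -10, 10)
  D2: (-1, -10, 11) + (0, 1, -1) = (-1, -9, 10)
  D3: (-1, -10, 11) + (-1, 1, 0) = (-2, -9, 11)
  D4: (-1, -10, 11) + (-1, 0, 1) = (-2, -10, 12)
  D5: (-1, -10, 11) + (0, -1, 1) = (-1, -11, 12)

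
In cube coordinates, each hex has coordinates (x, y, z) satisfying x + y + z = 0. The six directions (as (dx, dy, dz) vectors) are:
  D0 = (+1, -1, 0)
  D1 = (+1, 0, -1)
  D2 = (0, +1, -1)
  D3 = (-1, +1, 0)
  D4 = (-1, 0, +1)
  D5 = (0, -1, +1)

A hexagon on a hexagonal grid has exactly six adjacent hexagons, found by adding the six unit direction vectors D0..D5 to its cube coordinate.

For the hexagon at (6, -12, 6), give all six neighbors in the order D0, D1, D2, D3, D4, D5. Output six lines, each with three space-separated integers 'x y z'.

Center: (6, -12, 6). Add each direction:
  D0: (6, -12, 6) + (1, -1, 0) = (7, -13, 6)
  D1: (6, -12, 6) + (1, 0, -1) = (7, -12, 5)
  D2: (6, -12, 6) + (0, 1, -1) = (6, -11, 5)
  D3: (6, -12, 6) + (-1, 1, 0) = (5, -11, 6)
  D4: (6, -12, 6) + (-1, 0, 1) = (5, -12, 7)
  D5: (6, -12, 6) + (0, -1, 1) = (6, -13, 7)

Answer: 7 -13 6
7 -12 5
6 -11 5
5 -11 6
5 -12 7
6 -13 7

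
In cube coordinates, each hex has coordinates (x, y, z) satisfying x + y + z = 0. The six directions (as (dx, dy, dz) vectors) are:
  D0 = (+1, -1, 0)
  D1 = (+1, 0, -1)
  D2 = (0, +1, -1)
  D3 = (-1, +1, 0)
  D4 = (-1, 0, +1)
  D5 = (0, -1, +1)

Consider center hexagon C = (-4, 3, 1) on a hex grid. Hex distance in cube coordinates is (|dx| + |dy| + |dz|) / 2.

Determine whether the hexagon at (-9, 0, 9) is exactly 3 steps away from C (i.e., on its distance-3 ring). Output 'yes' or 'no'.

|px - cx| = |-9 - (-4)| = 5
|py - cy| = |0 - 3| = 3
|pz - cz| = |9 - 1| = 8
distance = (5+3+8)/2 = 16/2 = 8
radius = 3; distance != radius -> no

Answer: no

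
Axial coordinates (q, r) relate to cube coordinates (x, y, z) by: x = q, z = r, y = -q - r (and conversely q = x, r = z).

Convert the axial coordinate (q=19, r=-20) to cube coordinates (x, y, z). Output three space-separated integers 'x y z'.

Answer: 19 1 -20

Derivation:
x = q = 19
z = r = -20
y = -x - z = -(19) - (-20) = 1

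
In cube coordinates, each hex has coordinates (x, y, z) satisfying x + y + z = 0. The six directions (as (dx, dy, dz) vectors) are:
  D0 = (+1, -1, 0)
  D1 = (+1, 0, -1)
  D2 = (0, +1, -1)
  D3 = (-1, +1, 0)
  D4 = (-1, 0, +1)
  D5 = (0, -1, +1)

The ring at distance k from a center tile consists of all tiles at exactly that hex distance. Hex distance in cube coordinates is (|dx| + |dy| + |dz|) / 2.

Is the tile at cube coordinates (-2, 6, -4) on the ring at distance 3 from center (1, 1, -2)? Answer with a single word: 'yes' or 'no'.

|px - cx| = |-2 - 1| = 3
|py - cy| = |6 - 1| = 5
|pz - cz| = |-4 - (-2)| = 2
distance = (3+5+2)/2 = 10/2 = 5
radius = 3; distance != radius -> no

Answer: no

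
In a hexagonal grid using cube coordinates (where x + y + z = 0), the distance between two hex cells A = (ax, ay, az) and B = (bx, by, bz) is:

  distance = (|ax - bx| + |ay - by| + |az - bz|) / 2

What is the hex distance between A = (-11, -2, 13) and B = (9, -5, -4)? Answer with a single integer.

Answer: 20

Derivation:
|ax - bx| = |-11 - 9| = 20
|ay - by| = |-2 - (-5)| = 3
|az - bz| = |13 - (-4)| = 17
distance = (20 + 3 + 17) / 2 = 40 / 2 = 20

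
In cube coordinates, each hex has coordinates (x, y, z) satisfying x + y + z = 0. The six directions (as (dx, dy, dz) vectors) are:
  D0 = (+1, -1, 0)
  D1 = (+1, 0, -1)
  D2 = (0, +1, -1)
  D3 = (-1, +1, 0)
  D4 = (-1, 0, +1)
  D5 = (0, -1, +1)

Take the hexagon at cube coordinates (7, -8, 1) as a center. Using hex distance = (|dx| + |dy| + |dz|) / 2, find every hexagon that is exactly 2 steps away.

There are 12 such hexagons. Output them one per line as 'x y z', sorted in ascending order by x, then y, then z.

Answer: 5 -8 3
5 -7 2
5 -6 1
6 -9 3
6 -6 0
7 -10 3
7 -6 -1
8 -10 2
8 -7 -1
9 -10 1
9 -9 0
9 -8 -1

Derivation:
Walk ring at distance 2 from (7, -8, 1):
Start at center + D4*2 = (5, -8, 3)
  hex 0: (5, -8, 3)
  hex 1: (6, -9, 3)
  hex 2: (7, -10, 3)
  hex 3: (8, -10, 2)
  hex 4: (9, -10, 1)
  hex 5: (9, -9, 0)
  hex 6: (9, -8, -1)
  hex 7: (8, -7, -1)
  hex 8: (7, -6, -1)
  hex 9: (6, -6, 0)
  hex 10: (5, -6, 1)
  hex 11: (5, -7, 2)
Sorted: 12 hexes.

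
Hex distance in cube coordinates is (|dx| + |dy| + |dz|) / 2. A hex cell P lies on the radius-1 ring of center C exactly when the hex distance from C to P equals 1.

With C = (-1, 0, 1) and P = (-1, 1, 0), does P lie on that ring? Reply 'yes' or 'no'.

|px - cx| = |-1 - (-1)| = 0
|py - cy| = |1 - 0| = 1
|pz - cz| = |0 - 1| = 1
distance = (0+1+1)/2 = 2/2 = 1
radius = 1; distance == radius -> yes

Answer: yes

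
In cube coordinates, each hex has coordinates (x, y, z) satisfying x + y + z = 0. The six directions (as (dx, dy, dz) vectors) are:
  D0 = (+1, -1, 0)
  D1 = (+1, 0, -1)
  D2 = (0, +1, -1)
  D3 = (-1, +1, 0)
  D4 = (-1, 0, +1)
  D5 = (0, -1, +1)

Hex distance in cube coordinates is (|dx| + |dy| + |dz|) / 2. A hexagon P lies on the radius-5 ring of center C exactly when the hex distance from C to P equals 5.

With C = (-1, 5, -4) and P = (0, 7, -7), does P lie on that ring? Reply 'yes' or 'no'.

Answer: no

Derivation:
|px - cx| = |0 - (-1)| = 1
|py - cy| = |7 - 5| = 2
|pz - cz| = |-7 - (-4)| = 3
distance = (1+2+3)/2 = 6/2 = 3
radius = 5; distance != radius -> no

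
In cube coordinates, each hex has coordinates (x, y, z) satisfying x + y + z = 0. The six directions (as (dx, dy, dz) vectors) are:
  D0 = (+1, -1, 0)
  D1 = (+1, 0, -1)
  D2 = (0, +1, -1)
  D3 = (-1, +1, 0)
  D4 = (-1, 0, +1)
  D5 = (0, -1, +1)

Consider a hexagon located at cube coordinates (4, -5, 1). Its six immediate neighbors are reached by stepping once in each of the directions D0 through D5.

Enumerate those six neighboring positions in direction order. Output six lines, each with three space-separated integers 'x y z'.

Answer: 5 -6 1
5 -5 0
4 -4 0
3 -4 1
3 -5 2
4 -6 2

Derivation:
Center: (4, -5, 1). Add each direction:
  D0: (4, -5, 1) + (1, -1, 0) = (5, -6, 1)
  D1: (4, -5, 1) + (1, 0, -1) = (5, -5, 0)
  D2: (4, -5, 1) + (0, 1, -1) = (4, -4, 0)
  D3: (4, -5, 1) + (-1, 1, 0) = (3, -4, 1)
  D4: (4, -5, 1) + (-1, 0, 1) = (3, -5, 2)
  D5: (4, -5, 1) + (0, -1, 1) = (4, -6, 2)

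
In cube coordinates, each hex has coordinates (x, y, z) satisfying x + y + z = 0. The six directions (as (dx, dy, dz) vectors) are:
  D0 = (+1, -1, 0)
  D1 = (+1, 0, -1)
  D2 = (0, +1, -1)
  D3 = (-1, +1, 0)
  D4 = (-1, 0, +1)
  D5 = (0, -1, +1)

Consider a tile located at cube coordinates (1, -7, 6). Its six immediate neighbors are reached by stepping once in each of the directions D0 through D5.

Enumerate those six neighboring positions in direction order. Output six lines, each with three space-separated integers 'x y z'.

Answer: 2 -8 6
2 -7 5
1 -6 5
0 -6 6
0 -7 7
1 -8 7

Derivation:
Center: (1, -7, 6). Add each direction:
  D0: (1, -7, 6) + (1, -1, 0) = (2, -8, 6)
  D1: (1, -7, 6) + (1, 0, -1) = (2, -7, 5)
  D2: (1, -7, 6) + (0, 1, -1) = (1, -6, 5)
  D3: (1, -7, 6) + (-1, 1, 0) = (0, -6, 6)
  D4: (1, -7, 6) + (-1, 0, 1) = (0, -7, 7)
  D5: (1, -7, 6) + (0, -1, 1) = (1, -8, 7)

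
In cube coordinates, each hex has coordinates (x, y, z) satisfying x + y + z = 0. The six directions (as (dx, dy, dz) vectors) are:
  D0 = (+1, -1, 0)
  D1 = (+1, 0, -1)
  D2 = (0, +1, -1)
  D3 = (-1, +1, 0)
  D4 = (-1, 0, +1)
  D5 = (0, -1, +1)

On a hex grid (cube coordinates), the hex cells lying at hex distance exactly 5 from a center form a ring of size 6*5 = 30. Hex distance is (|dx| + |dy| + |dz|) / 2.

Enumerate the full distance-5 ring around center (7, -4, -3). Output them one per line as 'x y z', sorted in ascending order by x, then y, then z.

Answer: 2 -4 2
2 -3 1
2 -2 0
2 -1 -1
2 0 -2
2 1 -3
3 -5 2
3 1 -4
4 -6 2
4 1 -5
5 -7 2
5 1 -6
6 -8 2
6 1 -7
7 -9 2
7 1 -8
8 -9 1
8 0 -8
9 -9 0
9 -1 -8
10 -9 -1
10 -2 -8
11 -9 -2
11 -3 -8
12 -9 -3
12 -8 -4
12 -7 -5
12 -6 -6
12 -5 -7
12 -4 -8

Derivation:
Walk ring at distance 5 from (7, -4, -3):
Start at center + D4*5 = (2, -4, 2)
  hex 0: (2, -4, 2)
  hex 1: (3, -5, 2)
  hex 2: (4, -6, 2)
  hex 3: (5, -7, 2)
  hex 4: (6, -8, 2)
  hex 5: (7, -9, 2)
  hex 6: (8, -9, 1)
  hex 7: (9, -9, 0)
  hex 8: (10, -9, -1)
  hex 9: (11, -9, -2)
  hex 10: (12, -9, -3)
  hex 11: (12, -8, -4)
  hex 12: (12, -7, -5)
  hex 13: (12, -6, -6)
  hex 14: (12, -5, -7)
  hex 15: (12, -4, -8)
  hex 16: (11, -3, -8)
  hex 17: (10, -2, -8)
  hex 18: (9, -1, -8)
  hex 19: (8, 0, -8)
  hex 20: (7, 1, -8)
  hex 21: (6, 1, -7)
  hex 22: (5, 1, -6)
  hex 23: (4, 1, -5)
  hex 24: (3, 1, -4)
  hex 25: (2, 1, -3)
  hex 26: (2, 0, -2)
  hex 27: (2, -1, -1)
  hex 28: (2, -2, 0)
  hex 29: (2, -3, 1)
Sorted: 30 hexes.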